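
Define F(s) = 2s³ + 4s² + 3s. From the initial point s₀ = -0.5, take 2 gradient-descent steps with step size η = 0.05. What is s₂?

F′(s) = 6s² + 8s + 3
s₁ = -0.5 − 0.05·0.5 = -0.525
s₂ = -0.525 − 0.05·0.45375 = -0.5476875

-0.5476875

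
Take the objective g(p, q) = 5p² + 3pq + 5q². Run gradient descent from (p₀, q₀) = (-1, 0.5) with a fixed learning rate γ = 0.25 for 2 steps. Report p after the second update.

∇g = (10p + 3q, 3p + 10q)
Step 1: at (-1, 0.5), ∇g = (-8.5, 2) → (-1, 0.5) − 0.25·(-8.5, 2) = (1.125, 0)
Step 2: at (1.125, 0), ∇g = (11.25, 3.375) → (1.125, 0) − 0.25·(11.25, 3.375) = (-1.6875, -0.84375)
p = -1.6875

-1.6875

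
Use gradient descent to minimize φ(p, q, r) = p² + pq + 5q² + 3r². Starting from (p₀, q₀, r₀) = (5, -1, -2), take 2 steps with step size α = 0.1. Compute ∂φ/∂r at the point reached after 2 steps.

-1.92

∇φ = (2p + q, p + 10q, 6r)
(p₁, q₁, r₁) = (5, -1, -2) − 0.1·(9, -5, -12) = (4.1, -0.5, -0.8)
(p₂, q₂, r₂) = (4.1, -0.5, -0.8) − 0.1·(7.7, -0.9, -4.8) = (3.33, -0.41, -0.32)
∂φ/∂r at (3.33, -0.41, -0.32) = -1.92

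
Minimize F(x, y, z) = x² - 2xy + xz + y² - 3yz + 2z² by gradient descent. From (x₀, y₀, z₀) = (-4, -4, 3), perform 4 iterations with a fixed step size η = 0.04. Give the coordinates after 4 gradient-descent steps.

∇F = (2x - 2y + z, -2x + 2y - 3z, x - 3y + 4z)
Step 1: at (-4, -4, 3), ∇F = (3, -9, 20) → (-4, -4, 3) − 0.04·(3, -9, 20) = (-4.12, -3.64, 2.2)
Step 2: at (-4.12, -3.64, 2.2), ∇F = (1.24, -5.64, 15.6) → (-4.12, -3.64, 2.2) − 0.04·(1.24, -5.64, 15.6) = (-4.1696, -3.4144, 1.576)
Step 3: at (-4.1696, -3.4144, 1.576), ∇F = (0.0656, -3.2176, 12.3776) → (-4.1696, -3.4144, 1.576) − 0.04·(0.0656, -3.2176, 12.3776) = (-4.172224, -3.285696, 1.080896)
Step 4: at (-4.172224, -3.285696, 1.080896), ∇F = (-0.69216, -1.469632, 10.008448) → (-4.172224, -3.285696, 1.080896) − 0.04·(-0.69216, -1.469632, 10.008448) = (-4.1445376, -3.22691072, 0.68055808)

(-4.1445376, -3.22691072, 0.68055808)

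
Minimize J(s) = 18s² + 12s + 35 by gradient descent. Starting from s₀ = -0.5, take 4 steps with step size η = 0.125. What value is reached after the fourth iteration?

-25.34375

J′(s) = 36s + 12
Step 1: J′(-0.5) = -6; s₁ = -0.5 − 0.125·(-6) = 0.25
Step 2: J′(0.25) = 21; s₂ = 0.25 − 0.125·21 = -2.375
Step 3: J′(-2.375) = -73.5; s₃ = -2.375 − 0.125·(-73.5) = 6.8125
Step 4: J′(6.8125) = 257.25; s₄ = 6.8125 − 0.125·257.25 = -25.34375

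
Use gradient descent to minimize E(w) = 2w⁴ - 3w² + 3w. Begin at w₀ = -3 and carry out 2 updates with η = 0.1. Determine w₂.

E′(w) = 8w³ - 6w + 3
w₁ = -3 − 0.1·(-195) = 16.5
w₂ = 16.5 − 0.1·35841 = -3567.6

-3567.6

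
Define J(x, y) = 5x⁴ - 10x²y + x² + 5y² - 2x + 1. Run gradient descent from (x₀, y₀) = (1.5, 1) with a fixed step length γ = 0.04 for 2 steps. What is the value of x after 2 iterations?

-0.0047488

∇J = (20x³ - 20xy + 2x - 2, -10x² + 10y)
(x₁, y₁) = (1.5, 1) − 0.04·(38.5, -12.5) = (-0.04, 1.5)
(x₂, y₂) = (-0.04, 1.5) − 0.04·(-0.88128, 14.984) = (-0.0047488, 0.90064)
x = -0.0047488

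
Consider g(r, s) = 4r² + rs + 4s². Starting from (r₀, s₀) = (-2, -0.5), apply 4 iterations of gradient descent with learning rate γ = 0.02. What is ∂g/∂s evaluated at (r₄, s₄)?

∇g = (8r + s, r + 8s)
Step 1: at (-2, -0.5), ∇g = (-16.5, -6) → (-2, -0.5) − 0.02·(-16.5, -6) = (-1.67, -0.38)
Step 2: at (-1.67, -0.38), ∇g = (-13.74, -4.71) → (-1.67, -0.38) − 0.02·(-13.74, -4.71) = (-1.3952, -0.2858)
Step 3: at (-1.3952, -0.2858), ∇g = (-11.4474, -3.6816) → (-1.3952, -0.2858) − 0.02·(-11.4474, -3.6816) = (-1.166252, -0.212168)
Step 4: at (-1.166252, -0.212168), ∇g = (-9.542184, -2.863596) → (-1.166252, -0.212168) − 0.02·(-9.542184, -2.863596) = (-0.97540832, -0.15489608)
∂g/∂s at (-0.97540832, -0.15489608) = -2.21457696

-2.21457696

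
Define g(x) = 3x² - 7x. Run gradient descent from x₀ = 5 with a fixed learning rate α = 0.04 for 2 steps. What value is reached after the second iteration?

g′(x) = 6x - 7
Step 1: g′(5) = 23; x₁ = 5 − 0.04·23 = 4.08
Step 2: g′(4.08) = 17.48; x₂ = 4.08 − 0.04·17.48 = 3.3808

3.3808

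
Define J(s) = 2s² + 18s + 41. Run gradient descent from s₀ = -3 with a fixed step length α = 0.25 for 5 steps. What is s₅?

J′(s) = 4s + 18
s₁ = -3 − 0.25·6 = -4.5
s₂ = -4.5 − 0.25·0 = -4.5
s₃ = -4.5 − 0.25·0 = -4.5
s₄ = -4.5 − 0.25·0 = -4.5
s₅ = -4.5 − 0.25·0 = -4.5

-4.5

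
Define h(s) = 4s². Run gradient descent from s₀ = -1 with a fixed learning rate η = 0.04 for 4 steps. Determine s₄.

h′(s) = 8s
Step 1: h′(-1) = -8; s₁ = -1 − 0.04·(-8) = -0.68
Step 2: h′(-0.68) = -5.44; s₂ = -0.68 − 0.04·(-5.44) = -0.4624
Step 3: h′(-0.4624) = -3.6992; s₃ = -0.4624 − 0.04·(-3.6992) = -0.314432
Step 4: h′(-0.314432) = -2.515456; s₄ = -0.314432 − 0.04·(-2.515456) = -0.21381376

-0.21381376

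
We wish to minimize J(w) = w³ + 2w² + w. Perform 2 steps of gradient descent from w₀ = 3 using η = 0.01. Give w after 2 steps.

2.2832

J′(w) = 3w² + 4w + 1
w₁ = 3 − 0.01·40 = 2.6
w₂ = 2.6 − 0.01·31.68 = 2.2832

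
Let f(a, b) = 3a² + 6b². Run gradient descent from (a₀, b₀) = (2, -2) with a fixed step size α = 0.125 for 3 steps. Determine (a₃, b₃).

∇f = (6a, 12b)
(a₁, b₁) = (2, -2) − 0.125·(12, -24) = (0.5, 1)
(a₂, b₂) = (0.5, 1) − 0.125·(3, 12) = (0.125, -0.5)
(a₃, b₃) = (0.125, -0.5) − 0.125·(0.75, -6) = (0.03125, 0.25)

(0.03125, 0.25)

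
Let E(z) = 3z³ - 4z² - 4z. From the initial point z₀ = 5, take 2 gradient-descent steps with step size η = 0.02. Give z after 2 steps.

1.338008

E′(z) = 9z² - 8z - 4
z₁ = 5 − 0.02·181 = 1.38
z₂ = 1.38 − 0.02·2.0996 = 1.338008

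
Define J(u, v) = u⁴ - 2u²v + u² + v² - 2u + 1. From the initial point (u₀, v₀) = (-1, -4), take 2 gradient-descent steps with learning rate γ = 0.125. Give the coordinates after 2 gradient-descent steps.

∇J = (4u³ - 4uv + 2u - 2, -2u² + 2v)
Step 1: at (-1, -4), ∇J = (-24, -10) → (-1, -4) − 0.125·(-24, -10) = (2, -2.75)
Step 2: at (2, -2.75), ∇J = (56, -13.5) → (2, -2.75) − 0.125·(56, -13.5) = (-5, -1.0625)

(-5, -1.0625)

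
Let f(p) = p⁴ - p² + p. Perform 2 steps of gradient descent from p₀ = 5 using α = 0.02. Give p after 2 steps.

3.92561344

f′(p) = 4p³ - 2p + 1
Step 1: f′(5) = 491; p₁ = 5 − 0.02·491 = -4.82
Step 2: f′(-4.82) = -437.280672; p₂ = -4.82 − 0.02·(-437.280672) = 3.92561344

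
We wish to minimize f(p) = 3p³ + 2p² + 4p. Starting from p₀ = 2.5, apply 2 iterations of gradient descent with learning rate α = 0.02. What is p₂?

0.7115755

f′(p) = 9p² + 4p + 4
Step 1: f′(2.5) = 70.25; p₁ = 2.5 − 0.02·70.25 = 1.095
Step 2: f′(1.095) = 19.171225; p₂ = 1.095 − 0.02·19.171225 = 0.7115755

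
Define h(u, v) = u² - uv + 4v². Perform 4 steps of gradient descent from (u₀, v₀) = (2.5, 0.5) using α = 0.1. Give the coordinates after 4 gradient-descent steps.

(1.11625, 0.18125)

∇h = (2u - v, -u + 8v)
Step 1: at (2.5, 0.5), ∇h = (4.5, 1.5) → (2.5, 0.5) − 0.1·(4.5, 1.5) = (2.05, 0.35)
Step 2: at (2.05, 0.35), ∇h = (3.75, 0.75) → (2.05, 0.35) − 0.1·(3.75, 0.75) = (1.675, 0.275)
Step 3: at (1.675, 0.275), ∇h = (3.075, 0.525) → (1.675, 0.275) − 0.1·(3.075, 0.525) = (1.3675, 0.2225)
Step 4: at (1.3675, 0.2225), ∇h = (2.5125, 0.4125) → (1.3675, 0.2225) − 0.1·(2.5125, 0.4125) = (1.11625, 0.18125)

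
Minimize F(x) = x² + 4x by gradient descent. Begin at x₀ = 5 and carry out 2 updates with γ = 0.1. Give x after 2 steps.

2.48

F′(x) = 2x + 4
x₁ = 5 − 0.1·14 = 3.6
x₂ = 3.6 − 0.1·11.2 = 2.48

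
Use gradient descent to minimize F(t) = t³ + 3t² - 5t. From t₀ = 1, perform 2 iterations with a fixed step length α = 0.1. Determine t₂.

F′(t) = 3t² + 6t - 5
t₁ = 1 − 0.1·4 = 0.6
t₂ = 0.6 − 0.1·(-0.32) = 0.632

0.632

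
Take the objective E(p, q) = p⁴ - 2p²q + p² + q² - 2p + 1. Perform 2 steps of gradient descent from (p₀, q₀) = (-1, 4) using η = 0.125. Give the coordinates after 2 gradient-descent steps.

∇E = (4p³ - 4pq + 2p - 2, -2p² + 2q)
(p₁, q₁) = (-1, 4) − 0.125·(8, 6) = (-2, 3.25)
(p₂, q₂) = (-2, 3.25) − 0.125·(-12, -1.5) = (-0.5, 3.4375)

(-0.5, 3.4375)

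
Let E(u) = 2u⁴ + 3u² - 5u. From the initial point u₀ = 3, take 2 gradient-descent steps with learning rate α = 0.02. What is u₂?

-0.65931008

E′(u) = 8u³ + 6u - 5
u₁ = 3 − 0.02·229 = -1.58
u₂ = -1.58 − 0.02·(-46.034496) = -0.65931008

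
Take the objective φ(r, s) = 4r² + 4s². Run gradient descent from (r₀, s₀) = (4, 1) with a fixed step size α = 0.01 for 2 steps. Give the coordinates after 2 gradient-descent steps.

(3.3856, 0.8464)

∇φ = (8r, 8s)
Step 1: at (4, 1), ∇φ = (32, 8) → (4, 1) − 0.01·(32, 8) = (3.68, 0.92)
Step 2: at (3.68, 0.92), ∇φ = (29.44, 7.36) → (3.68, 0.92) − 0.01·(29.44, 7.36) = (3.3856, 0.8464)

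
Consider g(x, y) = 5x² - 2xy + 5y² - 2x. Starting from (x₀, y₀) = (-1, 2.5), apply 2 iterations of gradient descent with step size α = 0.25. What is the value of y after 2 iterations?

∇g = (10x - 2y - 2, -2x + 10y)
Step 1: at (-1, 2.5), ∇g = (-17, 27) → (-1, 2.5) − 0.25·(-17, 27) = (3.25, -4.25)
Step 2: at (3.25, -4.25), ∇g = (39, -49) → (3.25, -4.25) − 0.25·(39, -49) = (-6.5, 8)
y = 8

8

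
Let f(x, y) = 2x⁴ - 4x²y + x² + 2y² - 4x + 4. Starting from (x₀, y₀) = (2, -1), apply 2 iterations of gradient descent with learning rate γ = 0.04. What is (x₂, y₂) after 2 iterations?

∇f = (8x³ - 8xy + 2x - 4, -4x² + 4y)
Step 1: at (2, -1), ∇f = (80, -20) → (2, -1) − 0.04·(80, -20) = (-1.2, -0.2)
Step 2: at (-1.2, -0.2), ∇f = (-22.144, -6.56) → (-1.2, -0.2) − 0.04·(-22.144, -6.56) = (-0.31424, 0.0624)

(-0.31424, 0.0624)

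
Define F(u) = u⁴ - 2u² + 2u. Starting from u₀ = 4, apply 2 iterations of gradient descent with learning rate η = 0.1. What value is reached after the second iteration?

3268.4832

F′(u) = 4u³ - 4u + 2
Step 1: F′(4) = 242; u₁ = 4 − 0.1·242 = -20.2
Step 2: F′(-20.2) = -32886.832; u₂ = -20.2 − 0.1·(-32886.832) = 3268.4832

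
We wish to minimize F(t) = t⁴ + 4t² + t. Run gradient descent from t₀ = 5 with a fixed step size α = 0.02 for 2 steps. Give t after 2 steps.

10.86218944

F′(t) = 4t³ + 8t + 1
t₁ = 5 − 0.02·541 = -5.82
t₂ = -5.82 − 0.02·(-834.109472) = 10.86218944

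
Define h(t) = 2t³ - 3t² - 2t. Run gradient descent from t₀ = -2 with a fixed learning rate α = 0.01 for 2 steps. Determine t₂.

-2.788936

h′(t) = 6t² - 6t - 2
Step 1: h′(-2) = 34; t₁ = -2 − 0.01·34 = -2.34
Step 2: h′(-2.34) = 44.8936; t₂ = -2.34 − 0.01·44.8936 = -2.788936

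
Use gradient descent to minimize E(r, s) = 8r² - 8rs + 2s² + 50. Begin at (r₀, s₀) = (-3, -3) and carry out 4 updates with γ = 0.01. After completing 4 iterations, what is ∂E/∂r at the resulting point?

-9.8304

∇E = (16r - 8s, -8r + 4s)
(r₁, s₁) = (-3, -3) − 0.01·(-24, 12) = (-2.76, -3.12)
(r₂, s₂) = (-2.76, -3.12) − 0.01·(-19.2, 9.6) = (-2.568, -3.216)
(r₃, s₃) = (-2.568, -3.216) − 0.01·(-15.36, 7.68) = (-2.4144, -3.2928)
(r₄, s₄) = (-2.4144, -3.2928) − 0.01·(-12.288, 6.144) = (-2.29152, -3.35424)
∂E/∂r at (-2.29152, -3.35424) = -9.8304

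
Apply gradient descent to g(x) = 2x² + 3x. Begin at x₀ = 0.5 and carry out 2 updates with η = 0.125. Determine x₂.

g′(x) = 4x + 3
Step 1: g′(0.5) = 5; x₁ = 0.5 − 0.125·5 = -0.125
Step 2: g′(-0.125) = 2.5; x₂ = -0.125 − 0.125·2.5 = -0.4375

-0.4375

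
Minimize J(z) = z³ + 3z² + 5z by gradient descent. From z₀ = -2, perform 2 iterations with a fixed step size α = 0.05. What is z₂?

-2.584375

J′(z) = 3z² + 6z + 5
Step 1: J′(-2) = 5; z₁ = -2 − 0.05·5 = -2.25
Step 2: J′(-2.25) = 6.6875; z₂ = -2.25 − 0.05·6.6875 = -2.584375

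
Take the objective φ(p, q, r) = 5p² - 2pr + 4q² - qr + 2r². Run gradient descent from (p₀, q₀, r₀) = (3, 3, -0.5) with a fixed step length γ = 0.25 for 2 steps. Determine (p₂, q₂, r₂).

∇φ = (10p - 2r, 8q - r, -2p - q + 4r)
(p₁, q₁, r₁) = (3, 3, -0.5) − 0.25·(31, 24.5, -11) = (-4.75, -3.125, 2.25)
(p₂, q₂, r₂) = (-4.75, -3.125, 2.25) − 0.25·(-52, -27.25, 21.625) = (8.25, 3.6875, -3.15625)

(8.25, 3.6875, -3.15625)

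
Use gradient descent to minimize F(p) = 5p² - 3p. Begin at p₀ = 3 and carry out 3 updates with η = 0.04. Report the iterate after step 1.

F′(p) = 10p - 3
p₁ = 3 − 0.04·27 = 1.92

1.92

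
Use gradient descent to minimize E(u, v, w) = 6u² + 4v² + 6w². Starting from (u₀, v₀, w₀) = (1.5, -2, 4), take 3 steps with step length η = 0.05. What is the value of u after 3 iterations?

0.096

∇E = (12u, 8v, 12w)
Step 1: at (1.5, -2, 4), ∇E = (18, -16, 48) → (1.5, -2, 4) − 0.05·(18, -16, 48) = (0.6, -1.2, 1.6)
Step 2: at (0.6, -1.2, 1.6), ∇E = (7.2, -9.6, 19.2) → (0.6, -1.2, 1.6) − 0.05·(7.2, -9.6, 19.2) = (0.24, -0.72, 0.64)
Step 3: at (0.24, -0.72, 0.64), ∇E = (2.88, -5.76, 7.68) → (0.24, -0.72, 0.64) − 0.05·(2.88, -5.76, 7.68) = (0.096, -0.432, 0.256)
u = 0.096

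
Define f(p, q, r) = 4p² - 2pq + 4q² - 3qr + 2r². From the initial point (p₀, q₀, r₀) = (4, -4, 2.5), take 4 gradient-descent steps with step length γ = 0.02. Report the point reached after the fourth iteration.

(1.6635256, -1.2889888, 1.21755016)

∇f = (8p - 2q, -2p + 8q - 3r, -3q + 4r)
Step 1: at (4, -4, 2.5), ∇f = (40, -47.5, 22) → (4, -4, 2.5) − 0.02·(40, -47.5, 22) = (3.2, -3.05, 2.06)
Step 2: at (3.2, -3.05, 2.06), ∇f = (31.7, -36.98, 17.39) → (3.2, -3.05, 2.06) − 0.02·(31.7, -36.98, 17.39) = (2.566, -2.3104, 1.7122)
Step 3: at (2.566, -2.3104, 1.7122), ∇f = (25.1488, -28.7518, 13.78) → (2.566, -2.3104, 1.7122) − 0.02·(25.1488, -28.7518, 13.78) = (2.063024, -1.735364, 1.4366)
Step 4: at (2.063024, -1.735364, 1.4366), ∇f = (19.97492, -22.31876, 10.952492) → (2.063024, -1.735364, 1.4366) − 0.02·(19.97492, -22.31876, 10.952492) = (1.6635256, -1.2889888, 1.21755016)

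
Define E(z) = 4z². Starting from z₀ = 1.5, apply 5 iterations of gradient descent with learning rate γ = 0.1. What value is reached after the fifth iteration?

E′(z) = 8z
Step 1: E′(1.5) = 12; z₁ = 1.5 − 0.1·12 = 0.3
Step 2: E′(0.3) = 2.4; z₂ = 0.3 − 0.1·2.4 = 0.06
Step 3: E′(0.06) = 0.48; z₃ = 0.06 − 0.1·0.48 = 0.012
Step 4: E′(0.012) = 0.096; z₄ = 0.012 − 0.1·0.096 = 0.0024
Step 5: E′(0.0024) = 0.0192; z₅ = 0.0024 − 0.1·0.0192 = 0.00048

0.00048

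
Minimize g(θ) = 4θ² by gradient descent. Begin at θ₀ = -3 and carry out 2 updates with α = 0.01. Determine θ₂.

g′(θ) = 8θ
Step 1: g′(-3) = -24; θ₁ = -3 − 0.01·(-24) = -2.76
Step 2: g′(-2.76) = -22.08; θ₂ = -2.76 − 0.01·(-22.08) = -2.5392

-2.5392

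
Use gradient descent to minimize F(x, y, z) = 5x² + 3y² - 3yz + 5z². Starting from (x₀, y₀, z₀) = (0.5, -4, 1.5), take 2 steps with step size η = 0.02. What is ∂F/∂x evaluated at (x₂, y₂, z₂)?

3.2

∇F = (10x, 6y - 3z, -3y + 10z)
(x₁, y₁, z₁) = (0.5, -4, 1.5) − 0.02·(5, -28.5, 27) = (0.4, -3.43, 0.96)
(x₂, y₂, z₂) = (0.4, -3.43, 0.96) − 0.02·(4, -23.46, 19.89) = (0.32, -2.9608, 0.5622)
∂F/∂x at (0.32, -2.9608, 0.5622) = 3.2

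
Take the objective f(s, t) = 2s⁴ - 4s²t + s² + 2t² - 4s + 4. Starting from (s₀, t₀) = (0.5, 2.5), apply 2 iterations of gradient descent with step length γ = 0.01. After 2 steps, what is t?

2.328976

∇f = (8s³ - 8st + 2s - 4, -4s² + 4t)
(s₁, t₁) = (0.5, 2.5) − 0.01·(-12, 9) = (0.62, 2.41)
(s₂, t₂) = (0.62, 2.41) − 0.01·(-12.806976, 8.1024) = (0.74806976, 2.328976)
t = 2.328976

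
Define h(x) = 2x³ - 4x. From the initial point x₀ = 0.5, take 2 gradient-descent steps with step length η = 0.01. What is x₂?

h′(x) = 6x² - 4
Step 1: h′(0.5) = -2.5; x₁ = 0.5 − 0.01·(-2.5) = 0.525
Step 2: h′(0.525) = -2.34625; x₂ = 0.525 − 0.01·(-2.34625) = 0.5484625

0.5484625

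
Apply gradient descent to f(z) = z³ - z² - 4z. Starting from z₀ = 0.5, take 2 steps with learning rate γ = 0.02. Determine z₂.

f′(z) = 3z² - 2z - 4
Step 1: f′(0.5) = -4.25; z₁ = 0.5 − 0.02·(-4.25) = 0.585
Step 2: f′(0.585) = -4.143325; z₂ = 0.585 − 0.02·(-4.143325) = 0.6678665

0.6678665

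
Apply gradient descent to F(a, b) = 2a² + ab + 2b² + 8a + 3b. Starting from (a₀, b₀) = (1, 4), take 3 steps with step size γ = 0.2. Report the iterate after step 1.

∇F = (4a + b + 8, a + 4b + 3)
(a₁, b₁) = (1, 4) − 0.2·(16, 20) = (-2.2, 0)

(-2.2, 0)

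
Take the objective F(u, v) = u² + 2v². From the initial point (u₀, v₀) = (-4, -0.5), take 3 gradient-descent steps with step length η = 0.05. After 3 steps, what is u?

-2.916

∇F = (2u, 4v)
(u₁, v₁) = (-4, -0.5) − 0.05·(-8, -2) = (-3.6, -0.4)
(u₂, v₂) = (-3.6, -0.4) − 0.05·(-7.2, -1.6) = (-3.24, -0.32)
(u₃, v₃) = (-3.24, -0.32) − 0.05·(-6.48, -1.28) = (-2.916, -0.256)
u = -2.916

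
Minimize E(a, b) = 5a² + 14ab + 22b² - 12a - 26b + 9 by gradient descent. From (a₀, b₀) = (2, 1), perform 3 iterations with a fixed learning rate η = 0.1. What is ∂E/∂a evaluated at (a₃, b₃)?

-1017.296

∇E = (10a + 14b - 12, 14a + 44b - 26)
(a₁, b₁) = (2, 1) − 0.1·(22, 46) = (-0.2, -3.6)
(a₂, b₂) = (-0.2, -3.6) − 0.1·(-64.4, -187.2) = (6.24, 15.12)
(a₃, b₃) = (6.24, 15.12) − 0.1·(262.08, 726.64) = (-19.968, -57.544)
∂E/∂a at (-19.968, -57.544) = -1017.296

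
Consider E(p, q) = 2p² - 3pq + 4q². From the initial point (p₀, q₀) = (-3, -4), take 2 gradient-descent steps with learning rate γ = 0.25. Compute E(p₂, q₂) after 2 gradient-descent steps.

∇E = (4p - 3q, -3p + 8q)
(p₁, q₁) = (-3, -4) − 0.25·(0, -23) = (-3, 1.75)
(p₂, q₂) = (-3, 1.75) − 0.25·(-17.25, 23) = (1.3125, -4)
E(1.3125, -4) = 83.1953125

83.1953125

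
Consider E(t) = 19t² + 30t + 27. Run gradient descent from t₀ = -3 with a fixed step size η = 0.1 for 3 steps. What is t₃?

47.736

E′(t) = 38t + 30
Step 1: E′(-3) = -84; t₁ = -3 − 0.1·(-84) = 5.4
Step 2: E′(5.4) = 235.2; t₂ = 5.4 − 0.1·235.2 = -18.12
Step 3: E′(-18.12) = -658.56; t₃ = -18.12 − 0.1·(-658.56) = 47.736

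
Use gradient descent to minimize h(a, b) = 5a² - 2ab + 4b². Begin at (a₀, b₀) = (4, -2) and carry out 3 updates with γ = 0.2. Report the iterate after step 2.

(5.92, -3.6)

∇h = (10a - 2b, -2a + 8b)
Step 1: at (4, -2), ∇h = (44, -24) → (4, -2) − 0.2·(44, -24) = (-4.8, 2.8)
Step 2: at (-4.8, 2.8), ∇h = (-53.6, 32) → (-4.8, 2.8) − 0.2·(-53.6, 32) = (5.92, -3.6)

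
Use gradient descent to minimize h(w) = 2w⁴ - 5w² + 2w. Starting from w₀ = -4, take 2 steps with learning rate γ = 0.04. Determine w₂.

h′(w) = 8w³ - 10w + 2
Step 1: h′(-4) = -470; w₁ = -4 − 0.04·(-470) = 14.8
Step 2: h′(14.8) = 25788.336; w₂ = 14.8 − 0.04·25788.336 = -1016.73344

-1016.73344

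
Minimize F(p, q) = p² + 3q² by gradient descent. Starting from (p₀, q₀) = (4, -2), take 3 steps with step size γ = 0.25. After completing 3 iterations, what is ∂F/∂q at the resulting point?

1.5

∇F = (2p, 6q)
Step 1: at (4, -2), ∇F = (8, -12) → (4, -2) − 0.25·(8, -12) = (2, 1)
Step 2: at (2, 1), ∇F = (4, 6) → (2, 1) − 0.25·(4, 6) = (1, -0.5)
Step 3: at (1, -0.5), ∇F = (2, -3) → (1, -0.5) − 0.25·(2, -3) = (0.5, 0.25)
∂F/∂q at (0.5, 0.25) = 1.5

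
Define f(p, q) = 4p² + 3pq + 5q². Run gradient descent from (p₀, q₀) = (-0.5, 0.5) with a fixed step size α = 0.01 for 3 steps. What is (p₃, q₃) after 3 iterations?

∇f = (8p + 3q, 3p + 10q)
Step 1: at (-0.5, 0.5), ∇f = (-2.5, 3.5) → (-0.5, 0.5) − 0.01·(-2.5, 3.5) = (-0.475, 0.465)
Step 2: at (-0.475, 0.465), ∇f = (-2.405, 3.225) → (-0.475, 0.465) − 0.01·(-2.405, 3.225) = (-0.45095, 0.43275)
Step 3: at (-0.45095, 0.43275), ∇f = (-2.30935, 2.97465) → (-0.45095, 0.43275) − 0.01·(-2.30935, 2.97465) = (-0.4278565, 0.4030035)

(-0.4278565, 0.4030035)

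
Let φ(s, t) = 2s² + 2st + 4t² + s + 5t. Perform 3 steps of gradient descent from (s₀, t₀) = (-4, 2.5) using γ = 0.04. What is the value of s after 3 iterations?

-2.842112

∇φ = (4s + 2t + 1, 2s + 8t + 5)
Step 1: at (-4, 2.5), ∇φ = (-10, 17) → (-4, 2.5) − 0.04·(-10, 17) = (-3.6, 1.82)
Step 2: at (-3.6, 1.82), ∇φ = (-9.76, 12.36) → (-3.6, 1.82) − 0.04·(-9.76, 12.36) = (-3.2096, 1.3256)
Step 3: at (-3.2096, 1.3256), ∇φ = (-9.1872, 9.1856) → (-3.2096, 1.3256) − 0.04·(-9.1872, 9.1856) = (-2.842112, 0.958176)
s = -2.842112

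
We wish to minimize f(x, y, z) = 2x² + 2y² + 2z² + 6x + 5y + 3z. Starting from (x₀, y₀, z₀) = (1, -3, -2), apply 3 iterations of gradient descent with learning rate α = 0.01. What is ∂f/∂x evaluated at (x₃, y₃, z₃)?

∇f = (4x + 6, 4y + 5, 4z + 3)
(x₁, y₁, z₁) = (1, -3, -2) − 0.01·(10, -7, -5) = (0.9, -2.93, -1.95)
(x₂, y₂, z₂) = (0.9, -2.93, -1.95) − 0.01·(9.6, -6.72, -4.8) = (0.804, -2.8628, -1.902)
(x₃, y₃, z₃) = (0.804, -2.8628, -1.902) − 0.01·(9.216, -6.4512, -4.608) = (0.71184, -2.798288, -1.85592)
∂f/∂x at (0.71184, -2.798288, -1.85592) = 8.84736

8.84736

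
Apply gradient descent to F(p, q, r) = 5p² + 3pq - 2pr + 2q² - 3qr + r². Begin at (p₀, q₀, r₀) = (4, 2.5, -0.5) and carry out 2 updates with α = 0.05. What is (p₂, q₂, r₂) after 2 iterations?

(0.62125, 0.8725, 0.64875)

∇F = (10p + 3q - 2r, 3p + 4q - 3r, -2p - 3q + 2r)
Step 1: at (4, 2.5, -0.5), ∇F = (48.5, 23.5, -16.5) → (4, 2.5, -0.5) − 0.05·(48.5, 23.5, -16.5) = (1.575, 1.325, 0.325)
Step 2: at (1.575, 1.325, 0.325), ∇F = (19.075, 9.05, -6.475) → (1.575, 1.325, 0.325) − 0.05·(19.075, 9.05, -6.475) = (0.62125, 0.8725, 0.64875)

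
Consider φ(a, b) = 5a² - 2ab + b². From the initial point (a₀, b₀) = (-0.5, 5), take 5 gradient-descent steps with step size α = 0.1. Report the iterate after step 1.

∇φ = (10a - 2b, -2a + 2b)
Step 1: at (-0.5, 5), ∇φ = (-15, 11) → (-0.5, 5) − 0.1·(-15, 11) = (1, 3.9)

(1, 3.9)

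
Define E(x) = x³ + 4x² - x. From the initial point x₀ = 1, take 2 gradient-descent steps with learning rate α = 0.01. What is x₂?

E′(x) = 3x² + 8x - 1
x₁ = 1 − 0.01·10 = 0.9
x₂ = 0.9 − 0.01·8.63 = 0.8137

0.8137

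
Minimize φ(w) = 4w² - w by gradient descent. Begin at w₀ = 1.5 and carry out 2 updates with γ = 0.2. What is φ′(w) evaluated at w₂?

φ′(w) = 8w - 1
Step 1: φ′(1.5) = 11; w₁ = 1.5 − 0.2·11 = -0.7
Step 2: φ′(-0.7) = -6.6; w₂ = -0.7 − 0.2·(-6.6) = 0.62
φ′(w) at (0.62) = 3.96

3.96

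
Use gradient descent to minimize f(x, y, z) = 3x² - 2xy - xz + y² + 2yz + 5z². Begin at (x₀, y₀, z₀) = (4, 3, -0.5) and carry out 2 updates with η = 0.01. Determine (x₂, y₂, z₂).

∇f = (6x - 2y - z, -2x + 2y + 2z, -x + 2y + 10z)
Step 1: at (4, 3, -0.5), ∇f = (18.5, -3, -3) → (4, 3, -0.5) − 0.01·(18.5, -3, -3) = (3.815, 3.03, -0.47)
Step 2: at (3.815, 3.03, -0.47), ∇f = (17.3, -2.51, -2.455) → (3.815, 3.03, -0.47) − 0.01·(17.3, -2.51, -2.455) = (3.642, 3.0551, -0.44545)

(3.642, 3.0551, -0.44545)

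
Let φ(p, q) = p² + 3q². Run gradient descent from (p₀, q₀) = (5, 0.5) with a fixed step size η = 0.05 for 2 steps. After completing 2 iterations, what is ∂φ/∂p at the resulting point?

∇φ = (2p, 6q)
Step 1: at (5, 0.5), ∇φ = (10, 3) → (5, 0.5) − 0.05·(10, 3) = (4.5, 0.35)
Step 2: at (4.5, 0.35), ∇φ = (9, 2.1) → (4.5, 0.35) − 0.05·(9, 2.1) = (4.05, 0.245)
∂φ/∂p at (4.05, 0.245) = 8.1

8.1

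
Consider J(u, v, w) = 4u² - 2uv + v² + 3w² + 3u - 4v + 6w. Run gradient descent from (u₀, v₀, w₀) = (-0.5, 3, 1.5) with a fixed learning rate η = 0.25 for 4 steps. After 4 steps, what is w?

-0.84375

∇J = (8u - 2v + 3, -2u + 2v - 4, 6w + 6)
(u₁, v₁, w₁) = (-0.5, 3, 1.5) − 0.25·(-7, 3, 15) = (1.25, 2.25, -2.25)
(u₂, v₂, w₂) = (1.25, 2.25, -2.25) − 0.25·(8.5, -2, -7.5) = (-0.875, 2.75, -0.375)
(u₃, v₃, w₃) = (-0.875, 2.75, -0.375) − 0.25·(-9.5, 3.25, 3.75) = (1.5, 1.9375, -1.3125)
(u₄, v₄, w₄) = (1.5, 1.9375, -1.3125) − 0.25·(11.125, -3.125, -1.875) = (-1.28125, 2.71875, -0.84375)
w = -0.84375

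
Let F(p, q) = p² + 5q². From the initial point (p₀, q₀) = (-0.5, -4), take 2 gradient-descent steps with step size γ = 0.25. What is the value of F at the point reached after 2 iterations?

405.015625

∇F = (2p, 10q)
(p₁, q₁) = (-0.5, -4) − 0.25·(-1, -40) = (-0.25, 6)
(p₂, q₂) = (-0.25, 6) − 0.25·(-0.5, 60) = (-0.125, -9)
F(-0.125, -9) = 405.015625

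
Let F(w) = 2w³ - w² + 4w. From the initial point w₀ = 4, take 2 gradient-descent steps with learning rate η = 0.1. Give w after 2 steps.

-22.864

F′(w) = 6w² - 2w + 4
w₁ = 4 − 0.1·92 = -5.2
w₂ = -5.2 − 0.1·176.64 = -22.864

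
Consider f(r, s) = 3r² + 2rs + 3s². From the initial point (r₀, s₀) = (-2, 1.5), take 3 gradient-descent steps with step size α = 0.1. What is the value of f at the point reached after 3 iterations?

0.571568

∇f = (6r + 2s, 2r + 6s)
Step 1: at (-2, 1.5), ∇f = (-9, 5) → (-2, 1.5) − 0.1·(-9, 5) = (-1.1, 1)
Step 2: at (-1.1, 1), ∇f = (-4.6, 3.8) → (-1.1, 1) − 0.1·(-4.6, 3.8) = (-0.64, 0.62)
Step 3: at (-0.64, 0.62), ∇f = (-2.6, 2.44) → (-0.64, 0.62) − 0.1·(-2.6, 2.44) = (-0.38, 0.376)
f(-0.38, 0.376) = 0.571568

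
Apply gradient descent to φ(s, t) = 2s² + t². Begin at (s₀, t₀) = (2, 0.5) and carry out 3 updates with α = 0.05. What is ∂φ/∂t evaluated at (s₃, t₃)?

∇φ = (4s, 2t)
(s₁, t₁) = (2, 0.5) − 0.05·(8, 1) = (1.6, 0.45)
(s₂, t₂) = (1.6, 0.45) − 0.05·(6.4, 0.9) = (1.28, 0.405)
(s₃, t₃) = (1.28, 0.405) − 0.05·(5.12, 0.81) = (1.024, 0.3645)
∂φ/∂t at (1.024, 0.3645) = 0.729

0.729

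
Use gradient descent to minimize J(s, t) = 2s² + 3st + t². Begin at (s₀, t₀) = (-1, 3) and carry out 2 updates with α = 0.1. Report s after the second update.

∇J = (4s + 3t, 3s + 2t)
(s₁, t₁) = (-1, 3) − 0.1·(5, 3) = (-1.5, 2.7)
(s₂, t₂) = (-1.5, 2.7) − 0.1·(2.1, 0.9) = (-1.71, 2.61)
s = -1.71

-1.71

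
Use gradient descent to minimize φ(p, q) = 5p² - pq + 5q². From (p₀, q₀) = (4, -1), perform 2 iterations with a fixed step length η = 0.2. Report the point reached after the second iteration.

(4.56, -2.64)

∇φ = (10p - q, -p + 10q)
Step 1: at (4, -1), ∇φ = (41, -14) → (4, -1) − 0.2·(41, -14) = (-4.2, 1.8)
Step 2: at (-4.2, 1.8), ∇φ = (-43.8, 22.2) → (-4.2, 1.8) − 0.2·(-43.8, 22.2) = (4.56, -2.64)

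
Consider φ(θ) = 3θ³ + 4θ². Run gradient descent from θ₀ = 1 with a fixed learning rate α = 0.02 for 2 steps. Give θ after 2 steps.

φ′(θ) = 9θ² + 8θ
Step 1: φ′(1) = 17; θ₁ = 1 − 0.02·17 = 0.66
Step 2: φ′(0.66) = 9.2004; θ₂ = 0.66 − 0.02·9.2004 = 0.475992

0.475992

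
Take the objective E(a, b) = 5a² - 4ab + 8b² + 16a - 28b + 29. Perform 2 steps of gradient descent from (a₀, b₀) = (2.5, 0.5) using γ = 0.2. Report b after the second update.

-12.94

∇E = (10a - 4b + 16, -4a + 16b - 28)
Step 1: at (2.5, 0.5), ∇E = (39, -30) → (2.5, 0.5) − 0.2·(39, -30) = (-5.3, 6.5)
Step 2: at (-5.3, 6.5), ∇E = (-63, 97.2) → (-5.3, 6.5) − 0.2·(-63, 97.2) = (7.3, -12.94)
b = -12.94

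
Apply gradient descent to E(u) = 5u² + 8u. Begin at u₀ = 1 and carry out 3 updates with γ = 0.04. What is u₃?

-0.4112

E′(u) = 10u + 8
u₁ = 1 − 0.04·18 = 0.28
u₂ = 0.28 − 0.04·10.8 = -0.152
u₃ = -0.152 − 0.04·6.48 = -0.4112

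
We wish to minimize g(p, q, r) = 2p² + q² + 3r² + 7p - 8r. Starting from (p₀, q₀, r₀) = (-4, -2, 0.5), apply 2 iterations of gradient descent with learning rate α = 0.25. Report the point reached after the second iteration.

(-1.75, -0.5, 1.125)

∇g = (4p + 7, 2q, 6r - 8)
Step 1: at (-4, -2, 0.5), ∇g = (-9, -4, -5) → (-4, -2, 0.5) − 0.25·(-9, -4, -5) = (-1.75, -1, 1.75)
Step 2: at (-1.75, -1, 1.75), ∇g = (0, -2, 2.5) → (-1.75, -1, 1.75) − 0.25·(0, -2, 2.5) = (-1.75, -0.5, 1.125)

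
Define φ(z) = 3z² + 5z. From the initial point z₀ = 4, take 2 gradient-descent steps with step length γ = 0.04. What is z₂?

1.9584

φ′(z) = 6z + 5
z₁ = 4 − 0.04·29 = 2.84
z₂ = 2.84 − 0.04·22.04 = 1.9584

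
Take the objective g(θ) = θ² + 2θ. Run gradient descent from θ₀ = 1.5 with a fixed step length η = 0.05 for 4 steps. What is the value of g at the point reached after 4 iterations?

1.6904200625

g′(θ) = 2θ + 2
Step 1: g′(1.5) = 5; θ₁ = 1.5 − 0.05·5 = 1.25
Step 2: g′(1.25) = 4.5; θ₂ = 1.25 − 0.05·4.5 = 1.025
Step 3: g′(1.025) = 4.05; θ₃ = 1.025 − 0.05·4.05 = 0.8225
Step 4: g′(0.8225) = 3.645; θ₄ = 0.8225 − 0.05·3.645 = 0.64025
g(0.64025) = 1.6904200625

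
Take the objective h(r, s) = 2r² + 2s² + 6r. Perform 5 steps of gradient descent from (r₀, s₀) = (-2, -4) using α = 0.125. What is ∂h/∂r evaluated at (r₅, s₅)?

∇h = (4r + 6, 4s)
Step 1: at (-2, -4), ∇h = (-2, -16) → (-2, -4) − 0.125·(-2, -16) = (-1.75, -2)
Step 2: at (-1.75, -2), ∇h = (-1, -8) → (-1.75, -2) − 0.125·(-1, -8) = (-1.625, -1)
Step 3: at (-1.625, -1), ∇h = (-0.5, -4) → (-1.625, -1) − 0.125·(-0.5, -4) = (-1.5625, -0.5)
Step 4: at (-1.5625, -0.5), ∇h = (-0.25, -2) → (-1.5625, -0.5) − 0.125·(-0.25, -2) = (-1.53125, -0.25)
Step 5: at (-1.53125, -0.25), ∇h = (-0.125, -1) → (-1.53125, -0.25) − 0.125·(-0.125, -1) = (-1.515625, -0.125)
∂h/∂r at (-1.515625, -0.125) = -0.0625

-0.0625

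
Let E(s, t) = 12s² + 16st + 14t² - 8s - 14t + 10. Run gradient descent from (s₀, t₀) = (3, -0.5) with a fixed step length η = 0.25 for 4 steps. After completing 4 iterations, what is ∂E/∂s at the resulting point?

284392

∇E = (24s + 16t - 8, 16s + 28t - 14)
Step 1: at (3, -0.5), ∇E = (56, 20) → (3, -0.5) − 0.25·(56, 20) = (-11, -5.5)
Step 2: at (-11, -5.5), ∇E = (-360, -344) → (-11, -5.5) − 0.25·(-360, -344) = (79, 80.5)
Step 3: at (79, 80.5), ∇E = (3176, 3504) → (79, 80.5) − 0.25·(3176, 3504) = (-715, -795.5)
Step 4: at (-715, -795.5), ∇E = (-29896, -33728) → (-715, -795.5) − 0.25·(-29896, -33728) = (6759, 7636.5)
∂E/∂s at (6759, 7636.5) = 284392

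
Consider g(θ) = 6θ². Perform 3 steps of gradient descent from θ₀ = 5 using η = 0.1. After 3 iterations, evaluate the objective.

0.0096

g′(θ) = 12θ
Step 1: g′(5) = 60; θ₁ = 5 − 0.1·60 = -1
Step 2: g′(-1) = -12; θ₂ = -1 − 0.1·(-12) = 0.2
Step 3: g′(0.2) = 2.4; θ₃ = 0.2 − 0.1·2.4 = -0.04
g(-0.04) = 0.0096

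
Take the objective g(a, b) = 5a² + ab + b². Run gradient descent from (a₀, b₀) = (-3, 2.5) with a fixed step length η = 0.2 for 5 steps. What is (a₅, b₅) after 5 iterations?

(2.96192, 0.63744)

∇g = (10a + b, a + 2b)
Step 1: at (-3, 2.5), ∇g = (-27.5, 2) → (-3, 2.5) − 0.2·(-27.5, 2) = (2.5, 2.1)
Step 2: at (2.5, 2.1), ∇g = (27.1, 6.7) → (2.5, 2.1) − 0.2·(27.1, 6.7) = (-2.92, 0.76)
Step 3: at (-2.92, 0.76), ∇g = (-28.44, -1.4) → (-2.92, 0.76) − 0.2·(-28.44, -1.4) = (2.768, 1.04)
Step 4: at (2.768, 1.04), ∇g = (28.72, 4.848) → (2.768, 1.04) − 0.2·(28.72, 4.848) = (-2.976, 0.0704)
Step 5: at (-2.976, 0.0704), ∇g = (-29.6896, -2.8352) → (-2.976, 0.0704) − 0.2·(-29.6896, -2.8352) = (2.96192, 0.63744)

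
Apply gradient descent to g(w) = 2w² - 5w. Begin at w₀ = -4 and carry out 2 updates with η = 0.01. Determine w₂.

g′(w) = 4w - 5
w₁ = -4 − 0.01·(-21) = -3.79
w₂ = -3.79 − 0.01·(-20.16) = -3.5884

-3.5884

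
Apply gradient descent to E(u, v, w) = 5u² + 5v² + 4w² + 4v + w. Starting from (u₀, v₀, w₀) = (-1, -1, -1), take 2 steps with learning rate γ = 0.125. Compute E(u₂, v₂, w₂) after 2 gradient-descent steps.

∇E = (10u, 10v + 4, 8w + 1)
(u₁, v₁, w₁) = (-1, -1, -1) − 0.125·(-10, -6, -7) = (0.25, -0.25, -0.125)
(u₂, v₂, w₂) = (0.25, -0.25, -0.125) − 0.125·(2.5, 1.5, 0) = (-0.0625, -0.4375, -0.125)
E(-0.0625, -0.4375, -0.125) = -0.8359375

-0.8359375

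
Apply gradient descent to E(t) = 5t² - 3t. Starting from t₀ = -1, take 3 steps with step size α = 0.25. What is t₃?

4.6875

E′(t) = 10t - 3
t₁ = -1 − 0.25·(-13) = 2.25
t₂ = 2.25 − 0.25·19.5 = -2.625
t₃ = -2.625 − 0.25·(-29.25) = 4.6875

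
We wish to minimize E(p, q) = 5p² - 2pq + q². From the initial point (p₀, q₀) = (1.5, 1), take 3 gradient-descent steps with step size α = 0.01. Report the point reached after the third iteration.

(1.148224, 1.02192)

∇E = (10p - 2q, -2p + 2q)
Step 1: at (1.5, 1), ∇E = (13, -1) → (1.5, 1) − 0.01·(13, -1) = (1.37, 1.01)
Step 2: at (1.37, 1.01), ∇E = (11.68, -0.72) → (1.37, 1.01) − 0.01·(11.68, -0.72) = (1.2532, 1.0172)
Step 3: at (1.2532, 1.0172), ∇E = (10.4976, -0.472) → (1.2532, 1.0172) − 0.01·(10.4976, -0.472) = (1.148224, 1.02192)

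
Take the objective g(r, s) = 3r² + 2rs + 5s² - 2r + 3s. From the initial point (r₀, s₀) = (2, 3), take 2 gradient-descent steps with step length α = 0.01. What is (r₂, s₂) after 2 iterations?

∇g = (6r + 2s - 2, 2r + 10s + 3)
Step 1: at (2, 3), ∇g = (16, 37) → (2, 3) − 0.01·(16, 37) = (1.84, 2.63)
Step 2: at (1.84, 2.63), ∇g = (14.3, 32.98) → (1.84, 2.63) − 0.01·(14.3, 32.98) = (1.697, 2.3002)

(1.697, 2.3002)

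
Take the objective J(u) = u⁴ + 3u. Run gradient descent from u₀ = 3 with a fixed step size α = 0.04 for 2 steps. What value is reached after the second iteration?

J′(u) = 4u³ + 3
u₁ = 3 − 0.04·111 = -1.44
u₂ = -1.44 − 0.04·(-8.943936) = -1.08224256

-1.08224256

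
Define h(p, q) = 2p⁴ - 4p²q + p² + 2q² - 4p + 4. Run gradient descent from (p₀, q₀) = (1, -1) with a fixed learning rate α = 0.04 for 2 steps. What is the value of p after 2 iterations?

0.44179712

∇h = (8p³ - 8pq + 2p - 4, -4p² + 4q)
(p₁, q₁) = (1, -1) − 0.04·(14, -8) = (0.44, -0.68)
(p₂, q₂) = (0.44, -0.68) − 0.04·(-0.044928, -3.4944) = (0.44179712, -0.540224)
p = 0.44179712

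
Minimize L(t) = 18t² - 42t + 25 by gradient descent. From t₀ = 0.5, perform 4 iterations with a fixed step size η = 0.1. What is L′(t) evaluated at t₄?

-1096.7424

L′(t) = 36t - 42
t₁ = 0.5 − 0.1·(-24) = 2.9
t₂ = 2.9 − 0.1·62.4 = -3.34
t₃ = -3.34 − 0.1·(-162.24) = 12.884
t₄ = 12.884 − 0.1·421.824 = -29.2984
L′(t) at (-29.2984) = -1096.7424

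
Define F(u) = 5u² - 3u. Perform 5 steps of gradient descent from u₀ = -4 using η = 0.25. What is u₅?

32.953125

F′(u) = 10u - 3
u₁ = -4 − 0.25·(-43) = 6.75
u₂ = 6.75 − 0.25·64.5 = -9.375
u₃ = -9.375 − 0.25·(-96.75) = 14.8125
u₄ = 14.8125 − 0.25·145.125 = -21.46875
u₅ = -21.46875 − 0.25·(-217.6875) = 32.953125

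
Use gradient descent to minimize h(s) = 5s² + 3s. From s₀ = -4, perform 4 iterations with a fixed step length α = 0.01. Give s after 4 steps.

h′(s) = 10s + 3
s₁ = -4 − 0.01·(-37) = -3.63
s₂ = -3.63 − 0.01·(-33.3) = -3.297
s₃ = -3.297 − 0.01·(-29.97) = -2.9973
s₄ = -2.9973 − 0.01·(-26.973) = -2.72757

-2.72757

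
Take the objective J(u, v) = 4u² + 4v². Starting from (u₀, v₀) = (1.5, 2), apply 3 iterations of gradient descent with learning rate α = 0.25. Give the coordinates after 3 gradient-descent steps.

∇J = (8u, 8v)
Step 1: at (1.5, 2), ∇J = (12, 16) → (1.5, 2) − 0.25·(12, 16) = (-1.5, -2)
Step 2: at (-1.5, -2), ∇J = (-12, -16) → (-1.5, -2) − 0.25·(-12, -16) = (1.5, 2)
Step 3: at (1.5, 2), ∇J = (12, 16) → (1.5, 2) − 0.25·(12, 16) = (-1.5, -2)

(-1.5, -2)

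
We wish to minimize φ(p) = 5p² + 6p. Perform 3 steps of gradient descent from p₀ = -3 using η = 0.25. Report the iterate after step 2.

-6

φ′(p) = 10p + 6
Step 1: φ′(-3) = -24; p₁ = -3 − 0.25·(-24) = 3
Step 2: φ′(3) = 36; p₂ = 3 − 0.25·36 = -6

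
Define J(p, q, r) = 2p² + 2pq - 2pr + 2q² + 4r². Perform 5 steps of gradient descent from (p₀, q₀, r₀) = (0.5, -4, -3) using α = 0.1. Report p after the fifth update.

0.612

∇J = (4p + 2q - 2r, 2p + 4q, -2p + 8r)
Step 1: at (0.5, -4, -3), ∇J = (0, -15, -25) → (0.5, -4, -3) − 0.1·(0, -15, -25) = (0.5, -2.5, -0.5)
Step 2: at (0.5, -2.5, -0.5), ∇J = (-2, -9, -5) → (0.5, -2.5, -0.5) − 0.1·(-2, -9, -5) = (0.7, -1.6, 0)
Step 3: at (0.7, -1.6, 0), ∇J = (-0.4, -5, -1.4) → (0.7, -1.6, 0) − 0.1·(-0.4, -5, -1.4) = (0.74, -1.1, 0.14)
Step 4: at (0.74, -1.1, 0.14), ∇J = (0.48, -2.92, -0.36) → (0.74, -1.1, 0.14) − 0.1·(0.48, -2.92, -0.36) = (0.692, -0.808, 0.176)
Step 5: at (0.692, -0.808, 0.176), ∇J = (0.8, -1.848, 0.024) → (0.692, -0.808, 0.176) − 0.1·(0.8, -1.848, 0.024) = (0.612, -0.6232, 0.1736)
p = 0.612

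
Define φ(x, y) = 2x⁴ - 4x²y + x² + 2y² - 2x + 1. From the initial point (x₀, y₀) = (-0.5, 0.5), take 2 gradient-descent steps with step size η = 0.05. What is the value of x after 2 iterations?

-0.3064

∇φ = (8x³ - 8xy + 2x - 2, -4x² + 4y)
(x₁, y₁) = (-0.5, 0.5) − 0.05·(-2, 1) = (-0.4, 0.45)
(x₂, y₂) = (-0.4, 0.45) − 0.05·(-1.872, 1.16) = (-0.3064, 0.392)
x = -0.3064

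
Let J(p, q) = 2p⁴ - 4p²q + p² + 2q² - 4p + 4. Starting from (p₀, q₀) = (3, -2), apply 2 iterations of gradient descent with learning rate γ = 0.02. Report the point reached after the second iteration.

∇J = (8p³ - 8pq + 2p - 4, -4p² + 4q)
(p₁, q₁) = (3, -2) − 0.02·(266, -44) = (-2.32, -1.12)
(p₂, q₂) = (-2.32, -1.12) − 0.02·(-129.324544, -26.0096) = (0.26649088, -0.599808)

(0.26649088, -0.599808)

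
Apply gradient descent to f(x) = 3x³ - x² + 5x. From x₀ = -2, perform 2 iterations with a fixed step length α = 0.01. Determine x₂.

-3.089225

f′(x) = 9x² - 2x + 5
x₁ = -2 − 0.01·45 = -2.45
x₂ = -2.45 − 0.01·63.9225 = -3.089225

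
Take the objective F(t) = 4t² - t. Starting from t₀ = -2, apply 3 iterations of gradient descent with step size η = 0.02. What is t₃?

-1.134496

F′(t) = 8t - 1
Step 1: F′(-2) = -17; t₁ = -2 − 0.02·(-17) = -1.66
Step 2: F′(-1.66) = -14.28; t₂ = -1.66 − 0.02·(-14.28) = -1.3744
Step 3: F′(-1.3744) = -11.9952; t₃ = -1.3744 − 0.02·(-11.9952) = -1.134496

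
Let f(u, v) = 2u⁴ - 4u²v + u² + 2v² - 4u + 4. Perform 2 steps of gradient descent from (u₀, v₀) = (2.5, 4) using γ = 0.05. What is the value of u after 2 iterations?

∇f = (8u³ - 8uv + 2u - 4, -4u² + 4v)
(u₁, v₁) = (2.5, 4) − 0.05·(46, -9) = (0.2, 4.45)
(u₂, v₂) = (0.2, 4.45) − 0.05·(-10.656, 17.64) = (0.7328, 3.568)
u = 0.7328

0.7328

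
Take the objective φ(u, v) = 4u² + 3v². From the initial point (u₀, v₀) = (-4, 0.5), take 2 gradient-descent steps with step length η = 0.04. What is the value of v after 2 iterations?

0.2888

∇φ = (8u, 6v)
(u₁, v₁) = (-4, 0.5) − 0.04·(-32, 3) = (-2.72, 0.38)
(u₂, v₂) = (-2.72, 0.38) − 0.04·(-21.76, 2.28) = (-1.8496, 0.2888)
v = 0.2888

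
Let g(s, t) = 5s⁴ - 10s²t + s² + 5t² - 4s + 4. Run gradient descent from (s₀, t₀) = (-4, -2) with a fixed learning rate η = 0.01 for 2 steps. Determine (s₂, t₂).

(-222.9217216, 10.88704)

∇g = (20s³ - 20st + 2s - 4, -10s² + 10t)
Step 1: at (-4, -2), ∇g = (-1452, -180) → (-4, -2) − 0.01·(-1452, -180) = (10.52, -0.2)
Step 2: at (10.52, -0.2), ∇g = (23344.17216, -1108.704) → (10.52, -0.2) − 0.01·(23344.17216, -1108.704) = (-222.9217216, 10.88704)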